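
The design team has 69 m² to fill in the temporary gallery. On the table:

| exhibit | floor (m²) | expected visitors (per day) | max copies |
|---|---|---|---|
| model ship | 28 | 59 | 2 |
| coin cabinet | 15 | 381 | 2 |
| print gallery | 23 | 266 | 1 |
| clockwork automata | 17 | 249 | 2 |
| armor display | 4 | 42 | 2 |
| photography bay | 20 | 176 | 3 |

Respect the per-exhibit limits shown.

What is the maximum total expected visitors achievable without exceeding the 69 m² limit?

Ranking by ratio (expected visitors/m²): coin cabinet 25.40, clockwork automata 14.65, print gallery 11.57, armor display 10.50.
Taking 2×coin cabinet + 2×clockwork automata + armor display: 68 m² used, 1302 in expected visitors.

1302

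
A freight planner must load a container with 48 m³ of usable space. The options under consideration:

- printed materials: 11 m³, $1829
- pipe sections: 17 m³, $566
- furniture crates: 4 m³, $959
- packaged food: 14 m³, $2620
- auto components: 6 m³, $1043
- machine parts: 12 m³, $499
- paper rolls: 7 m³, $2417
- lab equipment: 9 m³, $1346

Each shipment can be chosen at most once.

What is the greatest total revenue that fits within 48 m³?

9255

The ratio heuristic lands on printed materials + furniture crates + packaged food + auto components + paper rolls (8868) but leaves 6 m³ idle.
The 4 m³ tied up in furniture crates is better spent on lab equipment — total rises to 9255 (47 m³).
That's the maximum — no swap from here does better than 9255.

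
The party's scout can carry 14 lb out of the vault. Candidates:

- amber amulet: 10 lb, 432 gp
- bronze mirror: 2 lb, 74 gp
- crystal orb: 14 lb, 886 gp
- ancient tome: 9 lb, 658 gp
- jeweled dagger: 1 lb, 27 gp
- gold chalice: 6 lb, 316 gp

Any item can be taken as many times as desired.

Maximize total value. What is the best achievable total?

Taking the top-ratio items first gives 2×bronze mirror + ancient tome + jeweled dagger for 833 (14 lb).
The 14 lb tied up in 2×bronze mirror and ancient tome and jeweled dagger is better spent on crystal orb — total rises to 886 (14 lb).

886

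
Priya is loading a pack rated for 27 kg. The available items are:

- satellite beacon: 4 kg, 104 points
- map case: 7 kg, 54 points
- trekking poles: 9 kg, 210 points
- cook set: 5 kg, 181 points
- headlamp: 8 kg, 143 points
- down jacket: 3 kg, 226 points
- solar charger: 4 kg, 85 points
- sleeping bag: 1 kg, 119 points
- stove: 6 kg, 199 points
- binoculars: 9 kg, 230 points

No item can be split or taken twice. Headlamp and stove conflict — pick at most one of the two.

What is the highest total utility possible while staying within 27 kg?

966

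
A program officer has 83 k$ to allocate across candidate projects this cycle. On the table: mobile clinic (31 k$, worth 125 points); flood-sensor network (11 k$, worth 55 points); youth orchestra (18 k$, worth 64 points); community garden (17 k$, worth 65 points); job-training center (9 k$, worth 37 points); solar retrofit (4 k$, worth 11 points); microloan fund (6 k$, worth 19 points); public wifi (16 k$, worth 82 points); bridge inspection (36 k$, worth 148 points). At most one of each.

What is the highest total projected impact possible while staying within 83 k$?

355

Ranking by ratio (projected impact/k$): public wifi 5.12, flood-sensor network 5.00, job-training center 4.11.
A density-first pass picks flood-sensor network + job-training center + solar retrofit + microloan fund + public wifi + bridge inspection — 352 at 82 k$.
But mobile clinic + public wifi + bridge inspection fits in 83 k$ and reaches 355.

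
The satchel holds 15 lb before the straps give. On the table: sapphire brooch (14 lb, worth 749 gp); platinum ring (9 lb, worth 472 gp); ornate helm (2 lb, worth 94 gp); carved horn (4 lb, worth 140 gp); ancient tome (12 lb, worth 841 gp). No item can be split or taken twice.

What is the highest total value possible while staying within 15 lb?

935

Density check — ancient tome 70.08, sapphire brooch 53.50, platinum ring 52.44 are the best per lb.
Ornate helm + ancient tome uses 14 of the 15 lb and totals 935.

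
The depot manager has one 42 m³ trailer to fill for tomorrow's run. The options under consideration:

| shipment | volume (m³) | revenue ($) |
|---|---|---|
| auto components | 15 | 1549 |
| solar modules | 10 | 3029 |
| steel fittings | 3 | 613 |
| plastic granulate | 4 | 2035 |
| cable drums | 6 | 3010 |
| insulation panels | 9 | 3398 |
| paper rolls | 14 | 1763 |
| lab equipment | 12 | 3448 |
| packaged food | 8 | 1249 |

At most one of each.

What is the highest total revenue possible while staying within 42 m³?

14920

By revenue per m³: plastic granulate 508.75, cable drums 501.67, insulation panels 377.56, solar modules 302.90 lead.
The ratio ordering already packs tightly: solar modules + plastic granulate + cable drums + insulation panels + lab equipment, 41 m³, 14920.
Runner-up steel fittings + plastic granulate + cable drums + insulation panels + lab equipment + packaged food tops out at 13753.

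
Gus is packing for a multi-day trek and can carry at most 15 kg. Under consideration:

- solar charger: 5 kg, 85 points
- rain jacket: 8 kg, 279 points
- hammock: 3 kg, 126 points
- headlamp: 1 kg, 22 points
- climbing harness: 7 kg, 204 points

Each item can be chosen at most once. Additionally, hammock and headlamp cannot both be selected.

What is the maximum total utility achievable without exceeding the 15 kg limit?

By utility per kg: hammock 42.00, rain jacket 34.88, climbing harness 29.14, headlamp 22.00 lead.
Best packing: rain jacket + climbing harness — 15 kg, 483 total.

483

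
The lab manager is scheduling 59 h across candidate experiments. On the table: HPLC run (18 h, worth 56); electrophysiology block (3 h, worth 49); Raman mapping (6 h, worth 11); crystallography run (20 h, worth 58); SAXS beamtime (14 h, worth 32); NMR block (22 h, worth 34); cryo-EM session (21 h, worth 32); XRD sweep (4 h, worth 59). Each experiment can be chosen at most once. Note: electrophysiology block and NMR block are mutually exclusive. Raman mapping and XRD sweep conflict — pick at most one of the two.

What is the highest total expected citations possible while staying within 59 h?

Taking HPLC run + electrophysiology block + crystallography run + SAXS beamtime + XRD sweep: 59 h used, 254 in expected citations.

254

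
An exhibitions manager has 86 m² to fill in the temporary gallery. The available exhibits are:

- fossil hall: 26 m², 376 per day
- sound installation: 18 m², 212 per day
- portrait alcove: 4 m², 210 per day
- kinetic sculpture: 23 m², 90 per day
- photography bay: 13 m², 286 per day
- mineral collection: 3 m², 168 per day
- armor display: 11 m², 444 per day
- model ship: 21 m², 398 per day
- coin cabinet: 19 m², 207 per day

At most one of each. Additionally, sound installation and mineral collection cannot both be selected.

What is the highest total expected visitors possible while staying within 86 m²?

Fossil hall + portrait alcove + photography bay + mineral collection + armor display + model ship uses 78 of the 86 m² and totals 1882.
Next best is fossil hall + portrait alcove + mineral collection + armor display + model ship + coin cabinet at 1803 (84 m²) — short by 79.

1882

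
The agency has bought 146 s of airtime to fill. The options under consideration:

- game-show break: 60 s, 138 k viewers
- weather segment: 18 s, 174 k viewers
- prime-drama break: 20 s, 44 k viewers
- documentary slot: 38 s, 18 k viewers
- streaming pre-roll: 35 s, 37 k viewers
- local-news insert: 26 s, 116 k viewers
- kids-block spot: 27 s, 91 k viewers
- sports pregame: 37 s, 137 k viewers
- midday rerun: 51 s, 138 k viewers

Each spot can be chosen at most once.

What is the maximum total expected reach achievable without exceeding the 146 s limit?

565

Filling by ratio: weather segment + prime-drama break + local-news insert + kids-block spot + sports pregame for 562, with 18 s left unused.
Replace prime-drama break and kids-block spot with game-show break: the trade gains 3 net, giving 565 at 141 s.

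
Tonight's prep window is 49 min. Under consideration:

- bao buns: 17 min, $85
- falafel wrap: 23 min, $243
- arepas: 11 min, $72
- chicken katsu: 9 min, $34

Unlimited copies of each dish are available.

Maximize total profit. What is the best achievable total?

486

2×falafel wrap uses 46 of the 49 min and totals 486.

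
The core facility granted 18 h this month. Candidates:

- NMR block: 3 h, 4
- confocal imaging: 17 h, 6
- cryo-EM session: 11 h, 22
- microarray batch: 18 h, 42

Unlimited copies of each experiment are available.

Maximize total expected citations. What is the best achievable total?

Ranking by ratio (expected citations/h): microarray batch 2.33, cryo-EM session 2.00, NMR block 1.33.
The ratio ordering already packs tightly: microarray batch, 18 h, 42.
That's the maximum — no swap from here does better than 42.

42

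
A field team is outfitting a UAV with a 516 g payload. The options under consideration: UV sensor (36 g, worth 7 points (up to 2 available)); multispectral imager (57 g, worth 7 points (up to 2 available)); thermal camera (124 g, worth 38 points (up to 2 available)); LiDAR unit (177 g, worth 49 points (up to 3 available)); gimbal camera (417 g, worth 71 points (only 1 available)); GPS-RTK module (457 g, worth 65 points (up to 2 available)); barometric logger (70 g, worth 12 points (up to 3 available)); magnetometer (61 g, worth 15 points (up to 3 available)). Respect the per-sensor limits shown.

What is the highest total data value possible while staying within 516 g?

By data value per g: thermal camera 0.31, LiDAR unit 0.28, magnetometer 0.25 lead.
Greedy by ratio would take 2×thermal camera + LiDAR unit + magnetometer: 486 g used, total 140.
Replace thermal camera and magnetometer with UV sensor + LiDAR unit: the trade gains 3 net, giving 143 at 514 g.
The spare 2 g is too small for any remaining sensor, and no exchange beats 143.

143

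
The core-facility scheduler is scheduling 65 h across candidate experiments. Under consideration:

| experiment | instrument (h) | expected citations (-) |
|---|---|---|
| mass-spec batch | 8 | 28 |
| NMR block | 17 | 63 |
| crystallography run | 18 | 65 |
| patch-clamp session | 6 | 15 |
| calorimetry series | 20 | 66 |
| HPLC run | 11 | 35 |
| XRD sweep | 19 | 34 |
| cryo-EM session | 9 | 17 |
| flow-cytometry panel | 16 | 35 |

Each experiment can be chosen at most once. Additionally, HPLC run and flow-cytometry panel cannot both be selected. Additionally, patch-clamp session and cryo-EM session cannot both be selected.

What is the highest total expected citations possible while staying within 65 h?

222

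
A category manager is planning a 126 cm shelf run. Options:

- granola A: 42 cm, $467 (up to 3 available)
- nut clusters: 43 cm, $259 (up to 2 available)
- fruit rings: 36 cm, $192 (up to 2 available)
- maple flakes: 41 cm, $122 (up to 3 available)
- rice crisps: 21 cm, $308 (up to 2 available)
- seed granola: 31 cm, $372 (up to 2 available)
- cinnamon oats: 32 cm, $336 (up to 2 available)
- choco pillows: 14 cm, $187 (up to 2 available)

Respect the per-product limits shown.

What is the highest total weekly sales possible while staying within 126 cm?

Taking the top-ratio products first gives 2×rice crisps + seed granola + 2×choco pillows for 1362 (101 cm).
The 59 cm tied up in seed granola and 2×choco pillows is better spent on 2×granola A — total rises to 1550 (126 cm).
That's the maximum — no swap from here does better than 1550.

1550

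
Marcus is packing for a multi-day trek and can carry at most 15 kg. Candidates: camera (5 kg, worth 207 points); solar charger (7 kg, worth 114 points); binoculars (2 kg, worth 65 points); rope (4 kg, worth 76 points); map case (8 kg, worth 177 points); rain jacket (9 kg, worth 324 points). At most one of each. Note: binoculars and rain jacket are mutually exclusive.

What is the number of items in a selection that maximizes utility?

The maximum utility within 15 kg is 531.
One optimal bundle: camera + rain jacket (14 kg).
Any selection reaching 531 contains exactly 2 items.

2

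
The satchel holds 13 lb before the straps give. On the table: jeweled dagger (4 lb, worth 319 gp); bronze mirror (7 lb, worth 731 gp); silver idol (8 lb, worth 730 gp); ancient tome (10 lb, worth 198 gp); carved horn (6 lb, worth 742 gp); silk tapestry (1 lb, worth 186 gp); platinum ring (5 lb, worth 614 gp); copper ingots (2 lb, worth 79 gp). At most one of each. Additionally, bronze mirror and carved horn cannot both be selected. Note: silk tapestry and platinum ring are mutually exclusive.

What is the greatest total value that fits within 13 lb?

1435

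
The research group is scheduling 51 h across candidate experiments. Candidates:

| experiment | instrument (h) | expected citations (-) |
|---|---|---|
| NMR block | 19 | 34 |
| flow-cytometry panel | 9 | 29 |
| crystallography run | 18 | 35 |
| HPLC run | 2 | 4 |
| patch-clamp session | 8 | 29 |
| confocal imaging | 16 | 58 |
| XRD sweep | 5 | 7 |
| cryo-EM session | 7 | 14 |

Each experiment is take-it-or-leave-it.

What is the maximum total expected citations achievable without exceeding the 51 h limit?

151

Ranking by ratio (expected citations/h): patch-clamp session 3.62, confocal imaging 3.62, flow-cytometry panel 3.22.
Filling by ratio: flow-cytometry panel + HPLC run + patch-clamp session + confocal imaging + XRD sweep + cryo-EM session for 141, with 4 h left unused.
The 14 h tied up in HPLC run and XRD sweep and cryo-EM session is better spent on crystallography run — total rises to 151 (51 h).
Nothing else within 51 h beats 151.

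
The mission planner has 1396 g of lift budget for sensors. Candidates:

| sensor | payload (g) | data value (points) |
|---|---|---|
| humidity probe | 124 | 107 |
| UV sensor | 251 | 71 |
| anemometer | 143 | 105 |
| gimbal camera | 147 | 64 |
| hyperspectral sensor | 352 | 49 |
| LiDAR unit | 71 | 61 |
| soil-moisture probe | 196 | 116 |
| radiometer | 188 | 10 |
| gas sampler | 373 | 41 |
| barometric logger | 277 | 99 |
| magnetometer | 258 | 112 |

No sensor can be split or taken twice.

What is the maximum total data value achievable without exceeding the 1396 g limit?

A density-first pass picks humidity probe + anemometer + gimbal camera + LiDAR unit + soil-moisture probe + barometric logger + magnetometer — 664 at 1216 g.
Dropping LiDAR unit frees 71 g; slotting in UV sensor (251 g) lifts the total to 674 at 1396 g.

674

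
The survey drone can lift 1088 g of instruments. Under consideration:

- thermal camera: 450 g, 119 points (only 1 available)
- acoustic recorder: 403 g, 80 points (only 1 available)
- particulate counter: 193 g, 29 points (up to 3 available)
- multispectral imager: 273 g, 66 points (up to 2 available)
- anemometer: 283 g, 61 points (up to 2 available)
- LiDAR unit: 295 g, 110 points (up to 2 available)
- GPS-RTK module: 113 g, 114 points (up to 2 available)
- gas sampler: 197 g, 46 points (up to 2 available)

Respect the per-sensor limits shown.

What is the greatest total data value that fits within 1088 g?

494

Ranking by ratio (data value/g): GPS-RTK module 1.01, LiDAR unit 0.37, thermal camera 0.26, multispectral imager 0.24.
Best packing: 2×LiDAR unit + 2×GPS-RTK module + gas sampler — 1013 g, 494 total.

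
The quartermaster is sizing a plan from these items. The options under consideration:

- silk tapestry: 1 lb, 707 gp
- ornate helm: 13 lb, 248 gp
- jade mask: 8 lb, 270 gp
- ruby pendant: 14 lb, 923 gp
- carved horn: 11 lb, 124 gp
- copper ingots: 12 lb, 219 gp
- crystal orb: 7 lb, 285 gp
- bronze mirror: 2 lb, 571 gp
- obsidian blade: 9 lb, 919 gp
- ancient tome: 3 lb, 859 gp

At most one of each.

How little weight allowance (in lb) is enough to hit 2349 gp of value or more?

13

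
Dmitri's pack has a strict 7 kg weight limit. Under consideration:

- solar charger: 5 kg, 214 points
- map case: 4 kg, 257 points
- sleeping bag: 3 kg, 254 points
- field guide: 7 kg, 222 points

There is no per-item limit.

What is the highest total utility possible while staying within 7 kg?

511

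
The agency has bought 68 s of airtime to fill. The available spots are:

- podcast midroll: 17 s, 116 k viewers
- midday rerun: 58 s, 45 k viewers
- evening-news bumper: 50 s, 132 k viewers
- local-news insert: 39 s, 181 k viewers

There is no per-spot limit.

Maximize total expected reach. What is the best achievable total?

464

By expected reach per s: podcast midroll 6.82, local-news insert 4.64, evening-news bumper 2.64, midday rerun 0.78 lead.
Taking 4×podcast midroll: 68 s used, 464 in expected reach.
That's the maximum — no swap from here does better than 464.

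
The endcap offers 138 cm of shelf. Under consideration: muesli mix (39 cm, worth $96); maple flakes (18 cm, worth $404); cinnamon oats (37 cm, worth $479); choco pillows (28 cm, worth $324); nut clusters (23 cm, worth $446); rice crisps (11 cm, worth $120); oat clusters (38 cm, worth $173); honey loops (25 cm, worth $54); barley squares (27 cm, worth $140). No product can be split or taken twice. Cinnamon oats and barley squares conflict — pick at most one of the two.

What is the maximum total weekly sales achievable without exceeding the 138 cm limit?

Density check — maple flakes 22.44, nut clusters 19.39, cinnamon oats 12.95, choco pillows 11.57 are the best per cm.
The ratio ordering already packs tightly: maple flakes + cinnamon oats + choco pillows + nut clusters + rice crisps, 117 cm, 1773.
Runner-up maple flakes + cinnamon oats + choco pillows + nut clusters + honey loops tops out at 1707.

1773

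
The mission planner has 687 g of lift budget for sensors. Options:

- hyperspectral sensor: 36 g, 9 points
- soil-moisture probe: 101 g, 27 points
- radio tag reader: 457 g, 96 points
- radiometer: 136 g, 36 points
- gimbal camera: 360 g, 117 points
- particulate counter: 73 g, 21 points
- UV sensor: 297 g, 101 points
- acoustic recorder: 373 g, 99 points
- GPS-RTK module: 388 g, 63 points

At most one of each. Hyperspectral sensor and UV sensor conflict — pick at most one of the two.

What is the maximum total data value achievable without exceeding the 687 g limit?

218

Gimbal camera + UV sensor uses 657 of the 687 g and totals 218.
An exhaustive check of the 512 subsets confirms 218.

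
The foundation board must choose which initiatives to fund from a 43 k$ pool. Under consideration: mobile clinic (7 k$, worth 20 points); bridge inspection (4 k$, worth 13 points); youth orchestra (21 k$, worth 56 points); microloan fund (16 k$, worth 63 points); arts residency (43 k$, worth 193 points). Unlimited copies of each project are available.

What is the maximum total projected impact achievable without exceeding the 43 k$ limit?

193

Density check — arts residency 4.49, microloan fund 3.94, bridge inspection 3.25 are the best per k$.
Arts residency uses 43 of the 43 k$ and totals 193.
No other feasible combination exceeds 193.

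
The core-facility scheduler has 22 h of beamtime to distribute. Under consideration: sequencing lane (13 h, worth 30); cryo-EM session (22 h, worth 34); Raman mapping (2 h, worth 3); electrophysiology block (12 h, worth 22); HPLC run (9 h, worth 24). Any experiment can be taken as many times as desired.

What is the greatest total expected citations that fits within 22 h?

Sequencing lane + HPLC run uses 22 of the 22 h and totals 54.

54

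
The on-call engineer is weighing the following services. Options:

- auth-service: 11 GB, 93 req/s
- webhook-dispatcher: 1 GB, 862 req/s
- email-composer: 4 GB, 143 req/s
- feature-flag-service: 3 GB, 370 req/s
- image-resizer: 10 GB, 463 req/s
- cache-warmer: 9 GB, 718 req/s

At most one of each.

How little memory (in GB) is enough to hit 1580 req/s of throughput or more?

Look for the lowest-memory combination reaching 1580.
webhook-dispatcher + cache-warmer reaches 1580 using 10 GB.
Any bundle with less than 10 GB falls short of 1580.

10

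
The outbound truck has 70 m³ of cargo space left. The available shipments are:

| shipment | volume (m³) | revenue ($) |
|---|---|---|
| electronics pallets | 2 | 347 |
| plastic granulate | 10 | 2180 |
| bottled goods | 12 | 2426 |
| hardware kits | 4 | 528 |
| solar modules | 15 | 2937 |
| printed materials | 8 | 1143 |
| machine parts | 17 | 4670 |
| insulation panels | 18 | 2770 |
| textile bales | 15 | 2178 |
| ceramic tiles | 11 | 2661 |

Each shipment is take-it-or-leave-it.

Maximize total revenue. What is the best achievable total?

15402

Filling by ratio: electronics pallets + plastic granulate + bottled goods + solar modules + machine parts + ceramic tiles for 15221, with 3 m³ left unused.
Replace electronics pallets with hardware kits: the trade gains 181 net, giving 15402 at 69 m³.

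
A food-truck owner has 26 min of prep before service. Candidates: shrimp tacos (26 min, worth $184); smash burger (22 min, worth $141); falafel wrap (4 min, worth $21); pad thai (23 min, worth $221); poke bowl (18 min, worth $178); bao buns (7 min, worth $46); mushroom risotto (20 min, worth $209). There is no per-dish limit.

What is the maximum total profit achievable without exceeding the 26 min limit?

230

Taking falafel wrap + mushroom risotto: 24 min used, 230 in profit.
Nothing else within 26 min beats 230.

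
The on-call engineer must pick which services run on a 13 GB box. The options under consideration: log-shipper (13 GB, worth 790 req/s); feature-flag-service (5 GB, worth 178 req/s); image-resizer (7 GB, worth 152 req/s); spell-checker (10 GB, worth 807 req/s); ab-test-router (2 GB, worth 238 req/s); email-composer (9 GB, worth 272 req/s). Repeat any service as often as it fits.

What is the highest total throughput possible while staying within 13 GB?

Taking 6×ab-test-router: 12 GB used, 1428 in throughput.

1428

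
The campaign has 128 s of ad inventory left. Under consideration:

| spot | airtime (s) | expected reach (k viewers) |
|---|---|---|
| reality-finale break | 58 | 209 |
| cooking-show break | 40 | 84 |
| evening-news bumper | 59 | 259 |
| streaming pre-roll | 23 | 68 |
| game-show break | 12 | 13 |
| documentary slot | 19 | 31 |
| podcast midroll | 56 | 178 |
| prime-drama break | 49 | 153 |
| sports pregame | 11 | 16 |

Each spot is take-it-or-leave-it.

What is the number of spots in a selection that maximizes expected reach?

3

The maximum expected reach within 128 s is 484.
For example reality-finale break + evening-news bumper + sports pregame achieves it, using 128 s.
Every optimal selection uses 3 spots.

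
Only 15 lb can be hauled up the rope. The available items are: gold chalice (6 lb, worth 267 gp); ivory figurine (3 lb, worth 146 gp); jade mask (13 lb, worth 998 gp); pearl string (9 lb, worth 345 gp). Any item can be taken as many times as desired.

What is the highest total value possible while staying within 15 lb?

998

By value per lb: jade mask 76.77, ivory figurine 48.67, gold chalice 44.50 lead.
The ratio ordering already packs tightly: jade mask, 13 lb, 998.
No other feasible combination exceeds 998.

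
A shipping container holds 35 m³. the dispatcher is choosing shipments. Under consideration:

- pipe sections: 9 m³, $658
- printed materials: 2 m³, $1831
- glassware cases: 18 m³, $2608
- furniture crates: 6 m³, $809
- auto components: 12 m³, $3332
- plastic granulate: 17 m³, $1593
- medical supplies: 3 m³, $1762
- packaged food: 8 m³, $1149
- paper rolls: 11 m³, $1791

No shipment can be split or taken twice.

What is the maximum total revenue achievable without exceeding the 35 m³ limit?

The ratio heuristic lands on printed materials + furniture crates + auto components + medical supplies + paper rolls (9525) but leaves 1 m³ idle.
Dropping furniture crates and paper rolls frees 17 m³; slotting in glassware cases (18 m³) lifts the total to 9533 at 35 m³.

9533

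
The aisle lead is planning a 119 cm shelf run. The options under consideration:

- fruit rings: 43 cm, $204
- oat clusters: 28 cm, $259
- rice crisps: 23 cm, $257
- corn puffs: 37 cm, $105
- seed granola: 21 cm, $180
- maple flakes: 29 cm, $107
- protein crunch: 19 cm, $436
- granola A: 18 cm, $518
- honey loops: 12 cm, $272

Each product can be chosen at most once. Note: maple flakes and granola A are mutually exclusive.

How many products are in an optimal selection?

5

Optimal total is 1742.
One optimal bundle: oat clusters + rice crisps + protein crunch + granola A + honey loops (100 cm).
Any selection reaching 1742 contains exactly 5 products.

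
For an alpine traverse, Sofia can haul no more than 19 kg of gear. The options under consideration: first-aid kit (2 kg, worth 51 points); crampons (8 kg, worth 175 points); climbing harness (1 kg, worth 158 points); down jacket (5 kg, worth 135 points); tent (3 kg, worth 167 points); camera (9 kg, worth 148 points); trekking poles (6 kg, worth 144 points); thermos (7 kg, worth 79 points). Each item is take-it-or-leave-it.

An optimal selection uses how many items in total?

Best achievable utility is 686.
One optimal bundle: first-aid kit + crampons + climbing harness + down jacket + tent (19 kg).
Any selection reaching 686 contains exactly 5 items.

5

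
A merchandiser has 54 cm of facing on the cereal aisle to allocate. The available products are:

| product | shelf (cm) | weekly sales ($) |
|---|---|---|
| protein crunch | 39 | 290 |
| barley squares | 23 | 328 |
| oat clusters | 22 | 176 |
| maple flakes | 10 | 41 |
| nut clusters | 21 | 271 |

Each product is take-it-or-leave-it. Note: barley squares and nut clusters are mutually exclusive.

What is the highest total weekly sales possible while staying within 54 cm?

By weekly sales per cm: barley squares 14.26, nut clusters 12.90, oat clusters 8.00 lead.
Barley squares + oat clusters uses 45 of the 54 cm and totals 504.
An exhaustive check of the 32 subsets confirms 504.

504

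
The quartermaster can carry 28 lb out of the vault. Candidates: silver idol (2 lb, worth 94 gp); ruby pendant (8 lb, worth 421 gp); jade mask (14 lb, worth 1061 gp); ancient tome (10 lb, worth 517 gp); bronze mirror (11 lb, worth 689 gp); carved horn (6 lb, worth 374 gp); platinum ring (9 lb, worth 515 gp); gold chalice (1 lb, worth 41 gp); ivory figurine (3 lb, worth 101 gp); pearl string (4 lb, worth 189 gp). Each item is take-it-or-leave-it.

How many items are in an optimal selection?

4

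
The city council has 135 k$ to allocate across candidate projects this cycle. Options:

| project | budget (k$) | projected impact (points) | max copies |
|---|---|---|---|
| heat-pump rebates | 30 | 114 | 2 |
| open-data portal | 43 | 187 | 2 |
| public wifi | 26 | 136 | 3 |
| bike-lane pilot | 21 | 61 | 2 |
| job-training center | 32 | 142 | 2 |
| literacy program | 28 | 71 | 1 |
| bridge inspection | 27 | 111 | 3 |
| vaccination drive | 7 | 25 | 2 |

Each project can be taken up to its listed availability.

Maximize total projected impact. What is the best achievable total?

Greedy by ratio would take 3×public wifi + job-training center + 2×vaccination drive: 124 k$ used, total 600.
The 32 k$ tied up in job-training center is better spent on open-data portal — total rises to 645 (135 k$).

645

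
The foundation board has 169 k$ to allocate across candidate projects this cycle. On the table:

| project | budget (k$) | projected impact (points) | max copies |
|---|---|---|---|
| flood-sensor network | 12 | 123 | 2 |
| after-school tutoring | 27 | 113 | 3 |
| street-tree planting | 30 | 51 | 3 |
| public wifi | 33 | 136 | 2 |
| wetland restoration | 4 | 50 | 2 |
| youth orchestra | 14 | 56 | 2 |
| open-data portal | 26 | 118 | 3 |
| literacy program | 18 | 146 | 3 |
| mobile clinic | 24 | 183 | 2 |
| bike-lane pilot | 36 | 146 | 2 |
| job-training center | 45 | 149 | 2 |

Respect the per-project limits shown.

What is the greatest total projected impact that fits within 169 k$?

By projected impact per k$: wetland restoration 12.50, flood-sensor network 10.25, literacy program 8.11 lead.
The ratio heuristic lands on 2×flood-sensor network + 2×wetland restoration + open-data portal + 3×literacy program + 2×mobile clinic (1268) but leaves 9 k$ idle.
Dropping open-data portal frees 26 k$; slotting in public wifi (33 k$) lifts the total to 1286 at 167 k$.
Nothing else within 169 k$ beats 1286.

1286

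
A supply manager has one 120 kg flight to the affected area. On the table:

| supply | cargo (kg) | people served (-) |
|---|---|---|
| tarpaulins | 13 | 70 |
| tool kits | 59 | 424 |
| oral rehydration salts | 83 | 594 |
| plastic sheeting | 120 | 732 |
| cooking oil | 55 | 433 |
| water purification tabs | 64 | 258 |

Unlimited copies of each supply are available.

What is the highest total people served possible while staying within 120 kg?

866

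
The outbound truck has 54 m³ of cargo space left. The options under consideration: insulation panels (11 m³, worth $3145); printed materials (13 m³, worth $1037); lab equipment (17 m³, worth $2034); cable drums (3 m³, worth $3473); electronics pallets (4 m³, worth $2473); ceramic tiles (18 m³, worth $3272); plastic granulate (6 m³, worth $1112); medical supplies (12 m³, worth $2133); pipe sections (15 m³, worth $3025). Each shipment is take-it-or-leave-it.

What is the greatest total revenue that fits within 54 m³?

A density-first pass picks insulation panels + cable drums + electronics pallets + plastic granulate + medical supplies + pipe sections — 15361 at 51 m³.
The 15 m³ tied up in pipe sections is better spent on ceramic tiles — total rises to 15608 (54 m³).
The closest alternative, insulation panels + cable drums + electronics pallets + ceramic tiles + pipe sections, reaches only 15388.

15608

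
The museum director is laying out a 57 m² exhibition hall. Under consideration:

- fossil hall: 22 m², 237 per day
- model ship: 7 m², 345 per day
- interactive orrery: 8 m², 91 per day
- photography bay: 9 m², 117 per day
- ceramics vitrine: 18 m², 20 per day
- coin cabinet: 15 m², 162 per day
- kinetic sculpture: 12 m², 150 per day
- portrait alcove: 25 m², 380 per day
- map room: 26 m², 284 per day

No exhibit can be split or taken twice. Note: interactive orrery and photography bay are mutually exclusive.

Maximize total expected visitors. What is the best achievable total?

A density-first pass picks model ship + photography bay + kinetic sculpture + portrait alcove — 992 at 53 m².
The 12 m² tied up in kinetic sculpture is better spent on coin cabinet — total rises to 1004 (56 m²).

1004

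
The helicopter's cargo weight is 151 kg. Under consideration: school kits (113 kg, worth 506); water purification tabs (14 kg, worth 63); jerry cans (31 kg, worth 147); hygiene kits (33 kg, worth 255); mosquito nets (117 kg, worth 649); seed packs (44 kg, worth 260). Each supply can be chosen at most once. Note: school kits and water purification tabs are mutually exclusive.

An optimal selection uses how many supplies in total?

Optimal total is 904.
hygiene kits + mosquito nets hits 904 at 150 kg.
Any selection reaching 904 contains exactly 2 supplies.

2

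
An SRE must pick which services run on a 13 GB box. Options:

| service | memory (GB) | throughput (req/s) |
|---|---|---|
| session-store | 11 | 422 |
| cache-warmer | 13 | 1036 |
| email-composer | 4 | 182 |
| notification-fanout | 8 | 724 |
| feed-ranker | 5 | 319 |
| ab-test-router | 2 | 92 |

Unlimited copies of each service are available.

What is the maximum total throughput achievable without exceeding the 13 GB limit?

1043

Best packing: notification-fanout + feed-ranker — 13 GB, 1043 total.
Every other selection either busts 13 GB or fails to beat 1043.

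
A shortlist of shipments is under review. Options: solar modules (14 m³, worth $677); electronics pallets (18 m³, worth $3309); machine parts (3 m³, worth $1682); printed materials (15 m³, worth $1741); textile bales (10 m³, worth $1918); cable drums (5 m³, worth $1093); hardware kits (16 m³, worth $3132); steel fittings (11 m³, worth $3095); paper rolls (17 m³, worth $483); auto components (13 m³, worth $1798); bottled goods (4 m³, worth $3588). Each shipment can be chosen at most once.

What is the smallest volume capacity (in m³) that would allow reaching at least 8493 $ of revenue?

Look for the lowest-volume combination reaching 8493.
Taking machine parts + cable drums + steel fittings + bottled goods gives 9458 (≥ 8493) for 23 m³.
Below 23 m³ the best achievable stays under 8493.

23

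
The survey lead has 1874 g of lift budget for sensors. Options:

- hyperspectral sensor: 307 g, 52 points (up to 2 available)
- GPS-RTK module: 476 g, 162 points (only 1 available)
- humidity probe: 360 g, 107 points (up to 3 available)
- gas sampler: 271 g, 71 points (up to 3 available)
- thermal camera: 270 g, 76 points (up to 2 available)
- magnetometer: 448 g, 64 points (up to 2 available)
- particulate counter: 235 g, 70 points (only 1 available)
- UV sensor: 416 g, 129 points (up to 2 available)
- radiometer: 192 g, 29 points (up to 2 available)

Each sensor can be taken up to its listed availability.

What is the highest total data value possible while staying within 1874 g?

575

Filling by ratio: GPS-RTK module + thermal camera + particulate counter + 2×UV sensor for 566, with 61 g left unused.
The 686 g tied up in thermal camera and UV sensor is better spent on 2×humidity probe — total rises to 575 (1847 g).
Every other selection either busts 1874 g or exceeds an availability limit or fails to beat 575.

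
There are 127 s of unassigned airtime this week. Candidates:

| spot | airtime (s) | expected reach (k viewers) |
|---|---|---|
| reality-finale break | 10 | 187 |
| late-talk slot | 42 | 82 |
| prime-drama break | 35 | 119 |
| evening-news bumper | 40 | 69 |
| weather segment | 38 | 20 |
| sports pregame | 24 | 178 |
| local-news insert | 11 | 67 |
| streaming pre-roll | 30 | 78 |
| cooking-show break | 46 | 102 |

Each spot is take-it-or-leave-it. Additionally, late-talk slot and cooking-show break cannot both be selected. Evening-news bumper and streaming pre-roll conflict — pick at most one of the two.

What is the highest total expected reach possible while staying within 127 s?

653

Density check — reality-finale break 18.70, sports pregame 7.42, local-news insert 6.09 are the best per s.
A density-first pass picks reality-finale break + prime-drama break + sports pregame + local-news insert + streaming pre-roll — 629 at 110 s.
Replace streaming pre-roll with cooking-show break: the trade gains 24 net, giving 653 at 126 s.
Every other selection either busts 127 s or breaks a pairing rule or fails to beat 653.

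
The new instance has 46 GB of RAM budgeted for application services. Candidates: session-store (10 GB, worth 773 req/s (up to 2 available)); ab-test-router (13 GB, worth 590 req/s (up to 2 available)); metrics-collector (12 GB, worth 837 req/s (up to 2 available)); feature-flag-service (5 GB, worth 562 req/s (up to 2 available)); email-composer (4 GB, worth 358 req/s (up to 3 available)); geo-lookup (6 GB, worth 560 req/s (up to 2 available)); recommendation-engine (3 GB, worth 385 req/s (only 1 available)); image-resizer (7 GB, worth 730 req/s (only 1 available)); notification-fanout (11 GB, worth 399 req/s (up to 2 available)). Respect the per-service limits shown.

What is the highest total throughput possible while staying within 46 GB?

The ratio heuristic lands on 2×feature-flag-service + 3×email-composer + 2×geo-lookup + recommendation-engine + image-resizer (4433) but leaves 2 GB idle.
Dropping 2×email-composer frees 8 GB; slotting in session-store (10 GB) lifts the total to 4490 at 46 GB.
That's the maximum — no swap from here does better than 4490.

4490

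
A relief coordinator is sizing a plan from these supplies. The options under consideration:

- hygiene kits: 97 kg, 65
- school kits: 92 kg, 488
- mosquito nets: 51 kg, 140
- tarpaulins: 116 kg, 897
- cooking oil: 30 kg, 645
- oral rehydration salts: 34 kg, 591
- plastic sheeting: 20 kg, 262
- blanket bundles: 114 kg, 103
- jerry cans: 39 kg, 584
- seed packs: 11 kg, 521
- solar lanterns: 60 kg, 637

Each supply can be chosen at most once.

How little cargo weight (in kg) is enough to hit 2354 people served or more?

Look for the lowest-cargo combination reaching 2354.
cooking oil + oral rehydration salts + plastic sheeting + jerry cans + seed packs: 2603 people served at 134 kg.
No combination under 134 kg hits 2354.

134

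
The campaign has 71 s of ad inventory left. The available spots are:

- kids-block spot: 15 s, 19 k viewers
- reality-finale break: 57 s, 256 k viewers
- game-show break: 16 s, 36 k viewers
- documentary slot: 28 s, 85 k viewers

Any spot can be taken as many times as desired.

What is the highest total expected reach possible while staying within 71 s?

Ranking by ratio (expected reach/s): reality-finale break 4.49, documentary slot 3.04, game-show break 2.25.
Reality-finale break uses 57 of the 71 s and totals 256.

256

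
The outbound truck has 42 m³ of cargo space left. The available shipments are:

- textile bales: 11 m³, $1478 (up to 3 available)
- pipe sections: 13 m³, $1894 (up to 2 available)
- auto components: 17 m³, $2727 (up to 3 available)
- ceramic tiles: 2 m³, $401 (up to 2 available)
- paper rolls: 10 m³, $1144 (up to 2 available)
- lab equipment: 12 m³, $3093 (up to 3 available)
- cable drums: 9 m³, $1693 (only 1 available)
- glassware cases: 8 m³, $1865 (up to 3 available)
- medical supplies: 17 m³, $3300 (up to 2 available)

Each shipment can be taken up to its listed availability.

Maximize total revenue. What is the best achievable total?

10317

A density-first pass picks 2×ceramic tiles + 3×lab equipment — 10081 at 40 m³.
The 14 m³ tied up in ceramic tiles and lab equipment is better spent on 2×glassware cases — total rises to 10317 (42 m³).
That's the maximum — no swap from here does better than 10317.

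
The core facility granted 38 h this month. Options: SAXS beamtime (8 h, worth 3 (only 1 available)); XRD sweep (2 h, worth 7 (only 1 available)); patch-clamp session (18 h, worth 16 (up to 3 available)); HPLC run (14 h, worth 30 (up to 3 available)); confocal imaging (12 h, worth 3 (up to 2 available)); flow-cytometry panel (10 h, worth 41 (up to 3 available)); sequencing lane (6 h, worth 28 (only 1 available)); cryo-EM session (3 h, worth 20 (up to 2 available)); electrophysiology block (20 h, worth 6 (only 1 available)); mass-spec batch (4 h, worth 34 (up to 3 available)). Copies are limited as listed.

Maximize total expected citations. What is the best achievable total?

Filling by ratio: XRD sweep + flow-cytometry panel + sequencing lane + 2×cryo-EM session + 3×mass-spec batch for 218, with 2 h left unused.
Dropping XRD sweep and sequencing lane frees 8 h; slotting in flow-cytometry panel (10 h) lifts the total to 224 at 38 h.
That's the maximum — no swap from here does better than 224.

224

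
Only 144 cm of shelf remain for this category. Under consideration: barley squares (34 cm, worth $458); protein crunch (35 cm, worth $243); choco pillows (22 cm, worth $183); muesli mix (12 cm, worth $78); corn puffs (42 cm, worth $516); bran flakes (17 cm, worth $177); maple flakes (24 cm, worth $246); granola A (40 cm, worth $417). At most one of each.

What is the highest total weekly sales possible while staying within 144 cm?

1637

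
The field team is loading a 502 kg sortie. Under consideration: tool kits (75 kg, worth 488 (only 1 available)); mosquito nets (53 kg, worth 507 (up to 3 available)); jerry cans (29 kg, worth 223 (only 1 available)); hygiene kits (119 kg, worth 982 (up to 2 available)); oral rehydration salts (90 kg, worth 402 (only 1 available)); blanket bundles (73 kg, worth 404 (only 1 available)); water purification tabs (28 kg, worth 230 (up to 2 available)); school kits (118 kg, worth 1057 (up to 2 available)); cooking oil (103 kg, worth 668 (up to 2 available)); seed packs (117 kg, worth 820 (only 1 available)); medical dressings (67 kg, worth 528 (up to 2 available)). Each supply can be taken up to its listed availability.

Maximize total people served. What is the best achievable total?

4393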